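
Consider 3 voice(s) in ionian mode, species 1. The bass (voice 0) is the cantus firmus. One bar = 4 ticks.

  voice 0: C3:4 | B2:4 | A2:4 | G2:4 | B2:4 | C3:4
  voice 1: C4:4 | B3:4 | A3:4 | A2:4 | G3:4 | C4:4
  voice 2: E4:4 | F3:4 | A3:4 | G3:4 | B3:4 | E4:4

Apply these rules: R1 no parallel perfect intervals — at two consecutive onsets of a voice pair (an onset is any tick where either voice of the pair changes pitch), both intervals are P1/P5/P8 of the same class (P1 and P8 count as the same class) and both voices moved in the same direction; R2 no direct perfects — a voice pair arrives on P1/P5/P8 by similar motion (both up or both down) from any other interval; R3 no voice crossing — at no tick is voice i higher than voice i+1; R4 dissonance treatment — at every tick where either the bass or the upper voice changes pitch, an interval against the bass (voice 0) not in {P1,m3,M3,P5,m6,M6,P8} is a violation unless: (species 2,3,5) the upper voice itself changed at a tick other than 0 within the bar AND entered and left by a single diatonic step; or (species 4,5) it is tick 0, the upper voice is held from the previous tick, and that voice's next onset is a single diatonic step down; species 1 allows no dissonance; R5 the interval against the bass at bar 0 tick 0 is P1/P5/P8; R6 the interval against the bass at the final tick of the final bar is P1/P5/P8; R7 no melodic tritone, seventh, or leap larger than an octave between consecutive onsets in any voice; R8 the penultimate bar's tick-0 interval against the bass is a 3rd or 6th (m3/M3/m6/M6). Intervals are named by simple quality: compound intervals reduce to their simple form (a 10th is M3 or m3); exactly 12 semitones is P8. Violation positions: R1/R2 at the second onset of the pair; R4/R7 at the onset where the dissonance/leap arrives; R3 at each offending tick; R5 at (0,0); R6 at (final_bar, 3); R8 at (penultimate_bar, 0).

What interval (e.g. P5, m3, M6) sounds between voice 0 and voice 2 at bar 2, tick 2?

voice 0=A2 voice 2=A3 -> P8

P8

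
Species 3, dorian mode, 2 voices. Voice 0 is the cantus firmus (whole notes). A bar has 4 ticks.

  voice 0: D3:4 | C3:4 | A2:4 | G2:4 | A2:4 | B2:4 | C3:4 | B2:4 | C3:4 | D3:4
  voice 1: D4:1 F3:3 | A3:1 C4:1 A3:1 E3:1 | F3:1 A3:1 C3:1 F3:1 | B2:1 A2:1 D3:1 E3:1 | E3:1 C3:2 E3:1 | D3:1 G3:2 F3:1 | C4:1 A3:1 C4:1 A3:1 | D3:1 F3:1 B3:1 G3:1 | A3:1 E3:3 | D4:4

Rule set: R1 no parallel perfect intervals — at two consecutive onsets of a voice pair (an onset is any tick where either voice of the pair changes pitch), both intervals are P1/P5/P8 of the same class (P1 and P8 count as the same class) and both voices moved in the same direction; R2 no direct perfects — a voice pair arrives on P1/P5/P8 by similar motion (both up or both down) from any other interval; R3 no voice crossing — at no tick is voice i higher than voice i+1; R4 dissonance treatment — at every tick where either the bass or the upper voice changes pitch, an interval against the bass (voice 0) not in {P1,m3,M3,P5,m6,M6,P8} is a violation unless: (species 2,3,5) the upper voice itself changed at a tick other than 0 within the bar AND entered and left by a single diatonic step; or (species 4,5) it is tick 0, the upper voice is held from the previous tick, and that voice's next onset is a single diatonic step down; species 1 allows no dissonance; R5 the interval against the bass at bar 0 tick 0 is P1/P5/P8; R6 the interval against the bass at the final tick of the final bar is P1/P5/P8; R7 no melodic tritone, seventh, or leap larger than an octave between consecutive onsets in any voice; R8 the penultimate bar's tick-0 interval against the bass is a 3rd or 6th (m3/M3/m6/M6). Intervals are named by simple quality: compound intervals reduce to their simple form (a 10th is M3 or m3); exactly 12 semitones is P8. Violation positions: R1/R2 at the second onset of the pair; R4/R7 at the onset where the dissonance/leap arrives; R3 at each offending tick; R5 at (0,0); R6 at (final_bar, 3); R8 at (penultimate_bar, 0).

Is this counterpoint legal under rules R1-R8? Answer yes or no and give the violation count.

No (8 violations)

bar 0: v0=D3 v1=D4 (P8)
bar 1: v0=C3 v1=A3 (M6)
bar 2: v0=A2 v1=F3 (m6)
bar 3: v0=G2 v1=B2 (M3)
bar 4: v0=A2 v1=E3 (P5)
bar 5: v0=B2 v1=D3 (m3)
bar 6: v0=C3 v1=C4 (P8)
bar 7: v0=B2 v1=D3 (m3)
bar 8: v0=C3 v1=A3 (M6)
bar 9: v0=D3 v1=D4 (P8)
  R7 @ bar3.0: F3->B2 leap 6st
  R4 @ bar3.1: G2/A2 M2 untreated
  R4 @ bar5.3: B2/F3 TT untreated
  R2 @ bar6.0: B2/F3 TT -> C3/C4 P8 similar
  R4 @ bar7.1: B2/F3 TT untreated
  R7 @ bar7.2: F3->B3 leap 6st
  R2 @ bar9.0: C3/E3 M3 -> D3/D4 P8 similar
  R7 @ bar9.0: E3->D4 leap 10st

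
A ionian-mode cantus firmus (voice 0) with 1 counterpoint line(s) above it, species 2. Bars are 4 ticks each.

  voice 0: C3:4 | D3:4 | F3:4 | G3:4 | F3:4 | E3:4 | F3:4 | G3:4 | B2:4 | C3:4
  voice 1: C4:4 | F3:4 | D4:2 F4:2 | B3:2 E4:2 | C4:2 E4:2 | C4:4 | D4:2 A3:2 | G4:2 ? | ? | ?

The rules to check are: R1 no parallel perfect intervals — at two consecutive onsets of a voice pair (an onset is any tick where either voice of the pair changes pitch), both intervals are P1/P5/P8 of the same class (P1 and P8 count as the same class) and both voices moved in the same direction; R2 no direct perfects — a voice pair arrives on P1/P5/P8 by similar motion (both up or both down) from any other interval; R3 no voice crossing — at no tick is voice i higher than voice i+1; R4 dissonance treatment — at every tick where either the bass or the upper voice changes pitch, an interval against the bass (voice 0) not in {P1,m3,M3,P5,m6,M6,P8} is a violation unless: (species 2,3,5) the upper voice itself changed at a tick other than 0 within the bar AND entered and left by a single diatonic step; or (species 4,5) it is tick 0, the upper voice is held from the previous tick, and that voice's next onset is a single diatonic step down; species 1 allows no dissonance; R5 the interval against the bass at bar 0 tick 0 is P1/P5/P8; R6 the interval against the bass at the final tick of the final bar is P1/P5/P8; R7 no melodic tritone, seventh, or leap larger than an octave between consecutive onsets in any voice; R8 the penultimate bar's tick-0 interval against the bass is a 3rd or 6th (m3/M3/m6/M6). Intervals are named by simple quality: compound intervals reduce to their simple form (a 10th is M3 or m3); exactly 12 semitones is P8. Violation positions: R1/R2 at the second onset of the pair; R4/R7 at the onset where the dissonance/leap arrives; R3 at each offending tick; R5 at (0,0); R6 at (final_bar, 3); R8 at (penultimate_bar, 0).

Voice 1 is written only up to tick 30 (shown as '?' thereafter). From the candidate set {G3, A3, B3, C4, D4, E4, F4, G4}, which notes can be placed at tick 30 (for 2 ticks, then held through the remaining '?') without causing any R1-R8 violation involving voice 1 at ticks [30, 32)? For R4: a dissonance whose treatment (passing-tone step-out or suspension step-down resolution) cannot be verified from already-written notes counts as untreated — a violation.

{B3, D4, E4, G3, G4}

G3: legal
A3: violates R4,R7
B3: legal
C4: violates R4
D4: legal
E4: legal
F4: violates R4
G4: legal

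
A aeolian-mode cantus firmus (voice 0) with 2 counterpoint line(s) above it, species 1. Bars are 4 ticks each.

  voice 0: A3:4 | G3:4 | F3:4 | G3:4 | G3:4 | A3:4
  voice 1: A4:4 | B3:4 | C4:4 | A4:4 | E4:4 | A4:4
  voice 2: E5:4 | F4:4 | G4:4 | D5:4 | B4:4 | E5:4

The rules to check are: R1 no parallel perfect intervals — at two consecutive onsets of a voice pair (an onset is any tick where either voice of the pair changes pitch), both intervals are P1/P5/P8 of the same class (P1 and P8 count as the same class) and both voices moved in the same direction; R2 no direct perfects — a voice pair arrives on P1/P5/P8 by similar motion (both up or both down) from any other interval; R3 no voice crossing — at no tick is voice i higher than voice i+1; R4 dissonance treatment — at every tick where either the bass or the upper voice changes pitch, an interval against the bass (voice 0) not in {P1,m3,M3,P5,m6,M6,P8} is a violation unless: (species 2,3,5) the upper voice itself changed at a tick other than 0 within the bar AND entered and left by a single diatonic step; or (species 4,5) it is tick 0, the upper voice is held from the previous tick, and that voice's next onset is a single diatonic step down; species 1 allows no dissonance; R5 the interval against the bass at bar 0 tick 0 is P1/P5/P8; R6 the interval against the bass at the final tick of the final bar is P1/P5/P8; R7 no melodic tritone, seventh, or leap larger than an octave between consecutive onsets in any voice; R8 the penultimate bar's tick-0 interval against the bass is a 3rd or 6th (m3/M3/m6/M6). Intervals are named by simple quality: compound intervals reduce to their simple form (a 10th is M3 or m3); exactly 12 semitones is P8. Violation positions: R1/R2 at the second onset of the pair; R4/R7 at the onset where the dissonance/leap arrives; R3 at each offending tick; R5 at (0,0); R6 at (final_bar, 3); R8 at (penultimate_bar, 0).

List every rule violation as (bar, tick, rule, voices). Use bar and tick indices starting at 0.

bar 0: v0=A3 v1=A4 v2=E5 downbeat P5
bar 1: v0=G3 v1=B3 v2=F4 downbeat m7
bar 2: v0=F3 v1=C4 v2=G4 downbeat M2
bar 3: v0=G3 v1=A4 v2=D5 downbeat P5
bar 4: v0=G3 v1=E4 v2=B4 downbeat M3
bar 5: v0=A3 v1=A4 v2=E5 downbeat P5
  -> R4 @ bar 1 tick 0 v(0, 2): G3/F4 m7 untreated
  -> R7 @ bar 1 tick 0 v(1,): A4->B3 leap 10st
  -> R7 @ bar 1 tick 0 v(2,): E5->F4 leap 11st
  -> R2 @ bar 2 tick 0 v(1, 2): B3/F4 TT -> C4/G4 P5 similar
  -> R4 @ bar 2 tick 0 v(0, 2): F3/G4 M2 untreated
  -> R2 @ bar 3 tick 0 v(0, 2): F3/G4 M2 -> G3/D5 P5 similar
  -> R4 @ bar 3 tick 0 v(0, 1): G3/A4 M2 untreated
  -> R2 @ bar 4 tick 0 v(1, 2): A4/D5 P4 -> E4/B4 P5 similar
  -> R1 @ bar 5 tick 0 v(1, 2): E4/B4 P5 -> A4/E5 P5 similar
  -> R2 @ bar 5 tick 0 v(0, 1): G3/E4 M6 -> A3/A4 P8 similar
  -> R2 @ bar 5 tick 0 v(0, 2): G3/B4 M3 -> A3/E5 P5 similar

(1, 0, R4, (0, 2))
(1, 0, R7, (1,))
(1, 0, R7, (2,))
(2, 0, R2, (1, 2))
(2, 0, R4, (0, 2))
(3, 0, R2, (0, 2))
(3, 0, R4, (0, 1))
(4, 0, R2, (1, 2))
(5, 0, R1, (1, 2))
(5, 0, R2, (0, 1))
(5, 0, R2, (0, 2))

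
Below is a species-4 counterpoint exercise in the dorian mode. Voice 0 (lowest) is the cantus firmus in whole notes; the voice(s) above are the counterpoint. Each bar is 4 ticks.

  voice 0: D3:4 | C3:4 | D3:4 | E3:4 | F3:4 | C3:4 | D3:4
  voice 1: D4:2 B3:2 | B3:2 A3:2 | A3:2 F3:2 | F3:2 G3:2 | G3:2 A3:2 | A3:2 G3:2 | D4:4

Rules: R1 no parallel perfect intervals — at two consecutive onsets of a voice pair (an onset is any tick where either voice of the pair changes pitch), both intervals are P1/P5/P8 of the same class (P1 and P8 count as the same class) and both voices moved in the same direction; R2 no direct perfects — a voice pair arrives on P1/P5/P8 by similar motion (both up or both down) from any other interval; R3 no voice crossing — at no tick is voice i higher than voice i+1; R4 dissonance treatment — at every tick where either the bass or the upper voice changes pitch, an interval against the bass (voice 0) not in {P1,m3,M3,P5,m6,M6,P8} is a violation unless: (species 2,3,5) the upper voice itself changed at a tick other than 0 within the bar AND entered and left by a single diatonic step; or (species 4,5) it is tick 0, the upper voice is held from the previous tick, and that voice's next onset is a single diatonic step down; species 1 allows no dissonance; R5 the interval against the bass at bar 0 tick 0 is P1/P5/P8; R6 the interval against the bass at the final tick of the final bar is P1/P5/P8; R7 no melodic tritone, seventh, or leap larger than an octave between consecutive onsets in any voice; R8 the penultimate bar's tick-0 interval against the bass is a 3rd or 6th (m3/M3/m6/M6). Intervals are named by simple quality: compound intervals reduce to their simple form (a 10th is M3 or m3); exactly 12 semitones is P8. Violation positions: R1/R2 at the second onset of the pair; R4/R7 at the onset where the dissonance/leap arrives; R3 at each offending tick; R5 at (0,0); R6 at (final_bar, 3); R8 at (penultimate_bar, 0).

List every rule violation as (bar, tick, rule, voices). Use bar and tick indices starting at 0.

bar 0: v0=D3 v1=D4 downbeat P8
bar 1: v0=C3 v1=B3 downbeat M7
bar 2: v0=D3 v1=A3 downbeat P5
bar 3: v0=E3 v1=F3 downbeat m2
bar 4: v0=F3 v1=G3 downbeat M2
bar 5: v0=C3 v1=A3 downbeat M6
bar 6: v0=D3 v1=D4 downbeat P8
  -> R4 @ bar 3 tick 0 v(0, 1): E3/F3 m2 untreated
  -> R4 @ bar 4 tick 0 v(0, 1): F3/G3 M2 untreated
  -> R2 @ bar 6 tick 0 v(0, 1): C3/G3 P5 -> D3/D4 P8 similar

(3, 0, R4, (0, 1))
(4, 0, R4, (0, 1))
(6, 0, R2, (0, 1))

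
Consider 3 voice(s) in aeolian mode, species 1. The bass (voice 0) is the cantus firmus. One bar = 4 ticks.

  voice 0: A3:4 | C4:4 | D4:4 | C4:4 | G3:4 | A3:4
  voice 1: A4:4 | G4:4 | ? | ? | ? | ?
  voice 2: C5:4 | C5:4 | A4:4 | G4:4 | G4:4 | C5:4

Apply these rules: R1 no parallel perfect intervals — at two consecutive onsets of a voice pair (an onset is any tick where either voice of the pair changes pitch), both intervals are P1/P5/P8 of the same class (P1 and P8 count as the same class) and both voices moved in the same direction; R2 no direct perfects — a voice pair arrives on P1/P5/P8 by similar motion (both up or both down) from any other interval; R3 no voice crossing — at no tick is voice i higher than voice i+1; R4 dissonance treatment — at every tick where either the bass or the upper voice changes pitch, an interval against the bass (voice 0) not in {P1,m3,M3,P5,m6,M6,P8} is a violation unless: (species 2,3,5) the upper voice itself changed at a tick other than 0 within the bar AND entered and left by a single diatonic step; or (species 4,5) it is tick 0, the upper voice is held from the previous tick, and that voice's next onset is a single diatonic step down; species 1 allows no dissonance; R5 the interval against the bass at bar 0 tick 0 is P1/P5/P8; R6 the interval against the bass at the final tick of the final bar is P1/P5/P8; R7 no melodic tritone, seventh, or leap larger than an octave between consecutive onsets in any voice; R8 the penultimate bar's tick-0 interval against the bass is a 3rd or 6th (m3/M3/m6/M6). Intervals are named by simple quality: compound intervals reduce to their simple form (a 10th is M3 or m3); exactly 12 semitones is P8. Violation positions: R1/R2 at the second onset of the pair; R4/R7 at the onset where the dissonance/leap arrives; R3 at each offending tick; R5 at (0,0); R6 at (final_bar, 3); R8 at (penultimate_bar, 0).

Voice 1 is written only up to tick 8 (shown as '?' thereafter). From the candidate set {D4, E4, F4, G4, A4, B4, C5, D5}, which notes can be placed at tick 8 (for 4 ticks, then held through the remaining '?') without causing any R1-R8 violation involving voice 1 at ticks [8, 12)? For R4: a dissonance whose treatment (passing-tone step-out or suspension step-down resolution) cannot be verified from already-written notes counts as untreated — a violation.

{F4}

D4: violates R2
E4: violates R4
F4: legal
G4: violates R4
A4: violates R1
B4: violates R3
C5: violates R3,R4
D5: violates R2,R3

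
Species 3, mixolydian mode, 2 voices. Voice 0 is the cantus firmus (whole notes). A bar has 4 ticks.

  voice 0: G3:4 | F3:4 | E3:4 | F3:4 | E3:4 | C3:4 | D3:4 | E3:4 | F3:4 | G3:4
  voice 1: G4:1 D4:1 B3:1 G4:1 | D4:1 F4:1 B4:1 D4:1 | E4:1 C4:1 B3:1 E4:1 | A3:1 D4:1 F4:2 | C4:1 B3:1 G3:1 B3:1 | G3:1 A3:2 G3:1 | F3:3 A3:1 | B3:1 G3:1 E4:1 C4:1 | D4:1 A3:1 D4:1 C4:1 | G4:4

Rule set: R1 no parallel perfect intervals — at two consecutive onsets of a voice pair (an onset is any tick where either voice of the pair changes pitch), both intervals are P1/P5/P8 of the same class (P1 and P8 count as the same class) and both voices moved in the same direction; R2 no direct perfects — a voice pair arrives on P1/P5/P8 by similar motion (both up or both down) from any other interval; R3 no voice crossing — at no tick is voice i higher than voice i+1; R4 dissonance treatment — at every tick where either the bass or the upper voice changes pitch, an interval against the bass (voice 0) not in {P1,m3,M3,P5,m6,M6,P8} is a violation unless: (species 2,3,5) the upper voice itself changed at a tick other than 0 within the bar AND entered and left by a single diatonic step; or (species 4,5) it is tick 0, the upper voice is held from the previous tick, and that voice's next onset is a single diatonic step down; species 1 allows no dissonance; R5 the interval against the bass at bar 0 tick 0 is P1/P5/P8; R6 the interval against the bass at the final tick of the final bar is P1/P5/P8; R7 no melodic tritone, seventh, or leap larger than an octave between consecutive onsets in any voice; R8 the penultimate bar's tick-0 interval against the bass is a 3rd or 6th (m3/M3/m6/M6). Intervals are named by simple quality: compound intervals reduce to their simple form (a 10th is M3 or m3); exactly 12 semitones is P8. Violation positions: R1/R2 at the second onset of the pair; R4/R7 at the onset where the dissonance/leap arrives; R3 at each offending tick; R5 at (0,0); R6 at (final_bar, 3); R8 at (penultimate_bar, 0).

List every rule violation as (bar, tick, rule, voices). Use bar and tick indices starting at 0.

(1, 2, R4, (0, 1))
(1, 2, R7, (1,))
(5, 0, R1, (0, 1))
(7, 0, R1, (0, 1))
(9, 0, R2, (0, 1))

bar 0: v0=G3 v1=G4 downbeat P8
bar 1: v0=F3 v1=D4 downbeat M6
bar 2: v0=E3 v1=E4 downbeat P8
bar 3: v0=F3 v1=A3 downbeat M3
bar 4: v0=E3 v1=C4 downbeat m6
bar 5: v0=C3 v1=G3 downbeat P5
bar 6: v0=D3 v1=F3 downbeat m3
bar 7: v0=E3 v1=B3 downbeat P5
bar 8: v0=F3 v1=D4 downbeat M6
bar 9: v0=G3 v1=G4 downbeat P8
  -> R4 @ bar 1 tick 2 v(0, 1): F3/B4 TT untreated
  -> R7 @ bar 1 tick 2 v(1,): F4->B4 leap 6st
  -> R1 @ bar 5 tick 0 v(0, 1): E3/B3 P5 -> C3/G3 P5 similar
  -> R1 @ bar 7 tick 0 v(0, 1): D3/A3 P5 -> E3/B3 P5 similar
  -> R2 @ bar 9 tick 0 v(0, 1): F3/C4 P5 -> G3/G4 P8 similar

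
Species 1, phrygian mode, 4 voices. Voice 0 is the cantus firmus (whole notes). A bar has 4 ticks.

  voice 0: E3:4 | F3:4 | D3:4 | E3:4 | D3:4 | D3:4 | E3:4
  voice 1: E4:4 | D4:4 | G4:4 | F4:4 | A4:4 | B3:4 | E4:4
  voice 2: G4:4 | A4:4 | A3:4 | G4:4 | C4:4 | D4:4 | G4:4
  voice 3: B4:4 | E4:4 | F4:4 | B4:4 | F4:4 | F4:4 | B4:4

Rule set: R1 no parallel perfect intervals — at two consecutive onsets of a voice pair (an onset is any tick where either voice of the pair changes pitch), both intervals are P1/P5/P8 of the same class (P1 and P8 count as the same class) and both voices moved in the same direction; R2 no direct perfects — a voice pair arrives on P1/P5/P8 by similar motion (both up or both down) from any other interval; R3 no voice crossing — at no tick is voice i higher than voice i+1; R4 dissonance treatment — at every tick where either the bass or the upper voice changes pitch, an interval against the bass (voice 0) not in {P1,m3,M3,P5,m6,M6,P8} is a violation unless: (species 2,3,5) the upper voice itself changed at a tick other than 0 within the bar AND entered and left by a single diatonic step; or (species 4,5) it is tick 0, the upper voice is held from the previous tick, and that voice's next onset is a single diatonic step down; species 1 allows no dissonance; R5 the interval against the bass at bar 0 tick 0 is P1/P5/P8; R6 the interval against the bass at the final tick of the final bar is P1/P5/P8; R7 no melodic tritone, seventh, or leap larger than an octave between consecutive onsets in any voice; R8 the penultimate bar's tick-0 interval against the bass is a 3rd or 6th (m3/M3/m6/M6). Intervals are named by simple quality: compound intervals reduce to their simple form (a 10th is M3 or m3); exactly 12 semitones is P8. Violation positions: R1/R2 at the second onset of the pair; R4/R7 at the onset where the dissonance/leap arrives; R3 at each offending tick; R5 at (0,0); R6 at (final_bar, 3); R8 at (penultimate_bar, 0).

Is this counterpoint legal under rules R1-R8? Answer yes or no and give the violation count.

No (29 violations)

bar 0: v0=E3 v1=E4 v2=G4 v3=B4 (P5)
bar 1: v0=F3 v1=D4 v2=A4 v3=E4 (M7)
bar 2: v0=D3 v1=G4 v2=A3 v3=F4 (m3)
bar 3: v0=E3 v1=F4 v2=G4 v3=B4 (P5)
bar 4: v0=D3 v1=A4 v2=C4 v3=F4 (m3)
bar 5: v0=D3 v1=B3 v2=D4 v3=F4 (m3)
bar 6: v0=E3 v1=E4 v2=G4 v3=B4 (P5)
  R5 @ bar0.0: opens on m3
  R3 @ bar1.0: A4 above E4
  R4 @ bar1.0: F3/E4 M7 untreated
  R3 @ bar1.1: A4 above E4
  R3 @ bar1.2: A4 above E4
  R3 @ bar1.3: A4 above E4
  R2 @ bar2.0: F3/A4 M3 -> D3/A3 P5 similar
  R3 @ bar2.0: G4 above A3
  R4 @ bar2.0: D3/G4 P4 untreated
  R3 @ bar2.1: G4 above A3
  R3 @ bar2.2: G4 above A3
  R3 @ bar2.3: G4 above A3
  R2 @ bar3.0: D3/F4 m3 -> E3/B4 P5 similar
  R4 @ bar3.0: E3/F4 m2 untreated
  R7 @ bar3.0: A3->G4 leap 10st
  R7 @ bar3.0: F4->B4 leap 6st
  R3 @ bar4.0: A4 above C4
  R4 @ bar4.0: D3/C4 m7 untreated
  R7 @ bar4.0: B4->F4 leap 6st
  R3 @ bar4.1: A4 above C4
  R3 @ bar4.2: A4 above C4
  R3 @ bar4.3: A4 above C4
  R7 @ bar5.0: A4->B3 leap 10st
  R8 @ bar5.0: penult P8 not 3rd/6th
  R2 @ bar6.0: D3/B3 M6 -> E3/E4 P8 similar
  R2 @ bar6.0: D3/F4 m3 -> E3/B4 P5 similar
  R2 @ bar6.0: B3/F4 TT -> E4/B4 P5 similar
  R7 @ bar6.0: F4->B4 leap 6st
  R6 @ bar6.3: closes on m3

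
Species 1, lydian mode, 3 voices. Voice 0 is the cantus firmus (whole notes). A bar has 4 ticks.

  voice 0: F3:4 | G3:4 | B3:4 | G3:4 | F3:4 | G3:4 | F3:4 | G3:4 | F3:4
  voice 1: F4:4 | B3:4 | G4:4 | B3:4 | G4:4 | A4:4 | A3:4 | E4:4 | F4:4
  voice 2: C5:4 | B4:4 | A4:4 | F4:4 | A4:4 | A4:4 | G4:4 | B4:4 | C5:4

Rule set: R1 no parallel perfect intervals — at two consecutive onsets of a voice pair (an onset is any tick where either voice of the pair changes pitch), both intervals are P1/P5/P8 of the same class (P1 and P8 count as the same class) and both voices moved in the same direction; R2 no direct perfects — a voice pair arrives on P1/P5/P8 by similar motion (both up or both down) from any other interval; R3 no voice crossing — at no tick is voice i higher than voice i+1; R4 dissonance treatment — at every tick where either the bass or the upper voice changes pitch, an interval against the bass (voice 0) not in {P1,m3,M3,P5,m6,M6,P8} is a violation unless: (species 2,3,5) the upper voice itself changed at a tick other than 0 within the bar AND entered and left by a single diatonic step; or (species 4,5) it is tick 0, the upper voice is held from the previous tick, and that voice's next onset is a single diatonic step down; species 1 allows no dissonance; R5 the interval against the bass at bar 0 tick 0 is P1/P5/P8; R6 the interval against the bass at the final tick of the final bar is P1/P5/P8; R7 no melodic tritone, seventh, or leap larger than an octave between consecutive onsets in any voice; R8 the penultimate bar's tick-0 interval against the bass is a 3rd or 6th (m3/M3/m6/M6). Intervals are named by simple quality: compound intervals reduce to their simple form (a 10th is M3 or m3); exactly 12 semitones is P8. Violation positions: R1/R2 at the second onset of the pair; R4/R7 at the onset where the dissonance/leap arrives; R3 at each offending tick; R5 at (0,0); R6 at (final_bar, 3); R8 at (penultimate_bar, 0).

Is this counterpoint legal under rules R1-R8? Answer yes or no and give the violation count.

bar 0: v0=F3 v1=F4 v2=C5 (P5)
bar 1: v0=G3 v1=B3 v2=B4 (M3)
bar 2: v0=B3 v1=G4 v2=A4 (m7)
bar 3: v0=G3 v1=B3 v2=F4 (m7)
bar 4: v0=F3 v1=G4 v2=A4 (M3)
bar 5: v0=G3 v1=A4 v2=A4 (M2)
bar 6: v0=F3 v1=A3 v2=G4 (M2)
bar 7: v0=G3 v1=E4 v2=B4 (M3)
bar 8: v0=F3 v1=F4 v2=C5 (P5)
  R2 @ bar1.0: F4/C5 P5 -> B3/B4 P8 similar
  R7 @ bar1.0: F4->B3 leap 6st
  R4 @ bar2.0: B3/A4 m7 untreated
  R4 @ bar3.0: G3/F4 m7 untreated
  R4 @ bar4.0: F3/G4 M2 untreated
  R4 @ bar5.0: G3/A4 M2 untreated
  R4 @ bar5.0: G3/A4 M2 untreated
  R4 @ bar6.0: F3/G4 M2 untreated
  R2 @ bar7.0: A3/G4 m7 -> E4/B4 P5 similar
  R1 @ bar8.0: E4/B4 P5 -> F4/C5 P5 similar

No (10 violations)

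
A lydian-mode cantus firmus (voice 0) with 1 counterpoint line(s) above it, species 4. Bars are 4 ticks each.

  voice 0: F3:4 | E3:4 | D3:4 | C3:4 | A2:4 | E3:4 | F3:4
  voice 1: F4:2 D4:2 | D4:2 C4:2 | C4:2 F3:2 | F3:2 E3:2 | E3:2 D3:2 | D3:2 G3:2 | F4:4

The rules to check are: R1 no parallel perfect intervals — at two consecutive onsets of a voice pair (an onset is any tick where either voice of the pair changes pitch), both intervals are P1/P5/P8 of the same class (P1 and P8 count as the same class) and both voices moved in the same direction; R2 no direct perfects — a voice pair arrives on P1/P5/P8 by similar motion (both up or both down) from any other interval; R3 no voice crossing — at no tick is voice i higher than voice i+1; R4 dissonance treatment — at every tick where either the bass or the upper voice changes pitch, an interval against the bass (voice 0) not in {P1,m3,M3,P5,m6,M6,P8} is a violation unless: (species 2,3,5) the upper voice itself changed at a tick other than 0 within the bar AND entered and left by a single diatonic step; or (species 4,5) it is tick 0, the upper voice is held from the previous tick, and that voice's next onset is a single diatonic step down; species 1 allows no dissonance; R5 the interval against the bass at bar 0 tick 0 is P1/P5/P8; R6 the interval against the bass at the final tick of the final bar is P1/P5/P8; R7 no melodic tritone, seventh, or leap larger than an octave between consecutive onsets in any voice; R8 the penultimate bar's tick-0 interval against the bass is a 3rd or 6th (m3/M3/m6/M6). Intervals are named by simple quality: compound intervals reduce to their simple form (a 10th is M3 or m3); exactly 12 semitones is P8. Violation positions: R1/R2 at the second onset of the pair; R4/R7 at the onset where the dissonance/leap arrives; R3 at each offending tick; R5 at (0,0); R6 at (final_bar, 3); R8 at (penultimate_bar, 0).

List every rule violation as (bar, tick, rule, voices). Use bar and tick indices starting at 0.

(2, 0, R4, (0, 1))
(4, 2, R4, (0, 1))
(5, 0, R3, (0, 1))
(5, 0, R4, (0, 1))
(5, 0, R8, (0, 1))
(5, 1, R3, (0, 1))
(6, 0, R2, (0, 1))
(6, 0, R7, (1,))

bar 0: v0=F3 v1=F4 downbeat P8
bar 1: v0=E3 v1=D4 downbeat m7
bar 2: v0=D3 v1=C4 downbeat m7
bar 3: v0=C3 v1=F3 downbeat P4
bar 4: v0=A2 v1=E3 downbeat P5
bar 5: v0=E3 v1=D3 downbeat M2
bar 6: v0=F3 v1=F4 downbeat P8
  -> R4 @ bar 2 tick 0 v(0, 1): D3/C4 m7 untreated
  -> R4 @ bar 4 tick 2 v(0, 1): A2/D3 P4 untreated
  -> R3 @ bar 5 tick 0 v(0, 1): E3 above D3
  -> R4 @ bar 5 tick 0 v(0, 1): E3/D3 M2 untreated
  -> R8 @ bar 5 tick 0 v(0, 1): penult M2 not 3rd/6th
  -> R3 @ bar 5 tick 1 v(0, 1): E3 above D3
  -> R2 @ bar 6 tick 0 v(0, 1): E3/G3 m3 -> F3/F4 P8 similar
  -> R7 @ bar 6 tick 0 v(1,): G3->F4 leap 10st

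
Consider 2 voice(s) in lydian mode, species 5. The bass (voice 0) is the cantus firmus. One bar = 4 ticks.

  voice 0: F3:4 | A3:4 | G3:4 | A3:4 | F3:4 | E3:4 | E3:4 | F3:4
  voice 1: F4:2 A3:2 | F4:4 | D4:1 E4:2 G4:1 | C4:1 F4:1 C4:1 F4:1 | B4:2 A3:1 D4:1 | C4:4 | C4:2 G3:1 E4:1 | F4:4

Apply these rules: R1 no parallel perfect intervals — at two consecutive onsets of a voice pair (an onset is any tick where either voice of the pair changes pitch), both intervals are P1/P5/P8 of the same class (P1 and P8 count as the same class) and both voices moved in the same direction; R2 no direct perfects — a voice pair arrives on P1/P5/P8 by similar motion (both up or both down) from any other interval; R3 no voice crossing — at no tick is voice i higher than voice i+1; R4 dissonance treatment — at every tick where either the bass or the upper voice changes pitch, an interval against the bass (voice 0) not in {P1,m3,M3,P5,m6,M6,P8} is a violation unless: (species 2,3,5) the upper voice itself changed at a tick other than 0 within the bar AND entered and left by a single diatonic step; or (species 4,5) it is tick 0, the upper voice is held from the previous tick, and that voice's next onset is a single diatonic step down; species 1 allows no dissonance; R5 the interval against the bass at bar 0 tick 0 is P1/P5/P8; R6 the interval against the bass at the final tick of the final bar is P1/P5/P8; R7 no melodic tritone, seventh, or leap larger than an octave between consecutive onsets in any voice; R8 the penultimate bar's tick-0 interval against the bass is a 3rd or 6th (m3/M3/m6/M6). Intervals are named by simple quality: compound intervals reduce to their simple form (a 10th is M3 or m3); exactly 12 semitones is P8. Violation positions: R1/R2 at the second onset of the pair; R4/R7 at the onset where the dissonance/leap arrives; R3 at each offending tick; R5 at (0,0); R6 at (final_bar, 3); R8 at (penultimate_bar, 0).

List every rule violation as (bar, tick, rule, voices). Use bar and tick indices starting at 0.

bar 0: v0=F3 v1=F4 downbeat P8
bar 1: v0=A3 v1=F4 downbeat m6
bar 2: v0=G3 v1=D4 downbeat P5
bar 3: v0=A3 v1=C4 downbeat m3
bar 4: v0=F3 v1=B4 downbeat TT
bar 5: v0=E3 v1=C4 downbeat m6
bar 6: v0=E3 v1=C4 downbeat m6
bar 7: v0=F3 v1=F4 downbeat P8
  -> R2 @ bar 2 tick 0 v(0, 1): A3/F4 m6 -> G3/D4 P5 similar
  -> R4 @ bar 4 tick 0 v(0, 1): F3/B4 TT untreated
  -> R7 @ bar 4 tick 0 v(1,): F4->B4 leap 6st
  -> R7 @ bar 4 tick 2 v(1,): B4->A3 leap 14st
  -> R1 @ bar 7 tick 0 v(0, 1): E3/E4 P8 -> F3/F4 P8 similar

(2, 0, R2, (0, 1))
(4, 0, R4, (0, 1))
(4, 0, R7, (1,))
(4, 2, R7, (1,))
(7, 0, R1, (0, 1))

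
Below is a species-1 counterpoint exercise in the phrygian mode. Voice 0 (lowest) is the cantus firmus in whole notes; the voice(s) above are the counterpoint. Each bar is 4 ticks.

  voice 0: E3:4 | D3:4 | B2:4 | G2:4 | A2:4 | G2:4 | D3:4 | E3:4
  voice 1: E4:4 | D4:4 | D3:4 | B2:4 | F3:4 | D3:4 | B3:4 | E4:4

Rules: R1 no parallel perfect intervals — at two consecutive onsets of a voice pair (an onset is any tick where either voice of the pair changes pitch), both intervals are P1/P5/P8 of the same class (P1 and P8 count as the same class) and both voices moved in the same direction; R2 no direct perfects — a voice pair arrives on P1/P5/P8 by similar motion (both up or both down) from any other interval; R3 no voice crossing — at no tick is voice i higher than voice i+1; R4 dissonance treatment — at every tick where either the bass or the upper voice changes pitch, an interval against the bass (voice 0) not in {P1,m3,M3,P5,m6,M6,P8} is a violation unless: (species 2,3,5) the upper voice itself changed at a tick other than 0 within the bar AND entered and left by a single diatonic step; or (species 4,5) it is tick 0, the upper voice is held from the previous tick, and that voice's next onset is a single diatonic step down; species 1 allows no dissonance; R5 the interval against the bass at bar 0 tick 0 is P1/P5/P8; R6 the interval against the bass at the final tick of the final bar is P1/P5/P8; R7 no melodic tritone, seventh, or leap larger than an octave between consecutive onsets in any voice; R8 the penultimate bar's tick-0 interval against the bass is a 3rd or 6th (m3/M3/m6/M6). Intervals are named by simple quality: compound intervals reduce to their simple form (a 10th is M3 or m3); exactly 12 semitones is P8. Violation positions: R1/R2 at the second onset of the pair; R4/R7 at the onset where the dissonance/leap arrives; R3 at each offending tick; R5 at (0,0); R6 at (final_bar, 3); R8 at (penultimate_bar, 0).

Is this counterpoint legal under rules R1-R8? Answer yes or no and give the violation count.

No (4 violations)

bar 0: v0=E3 v1=E4 (P8)
bar 1: v0=D3 v1=D4 (P8)
bar 2: v0=B2 v1=D3 (m3)
bar 3: v0=G2 v1=B2 (M3)
bar 4: v0=A2 v1=F3 (m6)
bar 5: v0=G2 v1=D3 (P5)
bar 6: v0=D3 v1=B3 (M6)
bar 7: v0=E3 v1=E4 (P8)
  R1 @ bar1.0: E3/E4 P8 -> D3/D4 P8 similar
  R7 @ bar4.0: B2->F3 leap 6st
  R2 @ bar5.0: A2/F3 m6 -> G2/D3 P5 similar
  R2 @ bar7.0: D3/B3 M6 -> E3/E4 P8 similar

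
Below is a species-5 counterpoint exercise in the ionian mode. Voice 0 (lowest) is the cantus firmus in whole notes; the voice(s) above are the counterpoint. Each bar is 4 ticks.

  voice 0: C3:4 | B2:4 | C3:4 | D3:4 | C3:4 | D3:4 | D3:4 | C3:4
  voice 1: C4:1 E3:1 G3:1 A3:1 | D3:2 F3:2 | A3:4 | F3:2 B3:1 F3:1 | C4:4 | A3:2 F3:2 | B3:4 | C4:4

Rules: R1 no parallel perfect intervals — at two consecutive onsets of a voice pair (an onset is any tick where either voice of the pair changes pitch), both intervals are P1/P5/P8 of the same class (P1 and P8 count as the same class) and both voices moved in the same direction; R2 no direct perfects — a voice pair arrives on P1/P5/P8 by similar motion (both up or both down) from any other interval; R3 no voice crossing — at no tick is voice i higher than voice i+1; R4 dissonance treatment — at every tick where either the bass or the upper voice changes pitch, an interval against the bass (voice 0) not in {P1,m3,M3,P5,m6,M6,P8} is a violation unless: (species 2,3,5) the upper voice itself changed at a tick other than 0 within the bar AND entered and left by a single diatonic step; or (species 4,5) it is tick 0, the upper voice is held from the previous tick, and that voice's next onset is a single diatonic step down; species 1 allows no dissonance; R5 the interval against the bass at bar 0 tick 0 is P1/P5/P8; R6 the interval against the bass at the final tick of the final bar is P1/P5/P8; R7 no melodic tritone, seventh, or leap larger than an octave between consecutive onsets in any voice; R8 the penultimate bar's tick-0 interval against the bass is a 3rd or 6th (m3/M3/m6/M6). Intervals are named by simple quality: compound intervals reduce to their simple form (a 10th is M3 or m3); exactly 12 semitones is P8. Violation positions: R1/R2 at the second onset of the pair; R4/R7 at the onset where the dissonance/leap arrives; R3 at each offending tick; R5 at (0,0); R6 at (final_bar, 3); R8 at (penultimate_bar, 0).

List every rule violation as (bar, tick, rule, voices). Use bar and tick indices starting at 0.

bar 0: v0=C3 v1=C4 downbeat P8
bar 1: v0=B2 v1=D3 downbeat m3
bar 2: v0=C3 v1=A3 downbeat M6
bar 3: v0=D3 v1=F3 downbeat m3
bar 4: v0=C3 v1=C4 downbeat P8
bar 5: v0=D3 v1=A3 downbeat P5
bar 6: v0=D3 v1=B3 downbeat M6
bar 7: v0=C3 v1=C4 downbeat P8
  -> R4 @ bar 1 tick 2 v(0, 1): B2/F3 TT untreated
  -> R7 @ bar 3 tick 2 v(1,): F3->B3 leap 6st
  -> R7 @ bar 3 tick 3 v(1,): B3->F3 leap 6st
  -> R7 @ bar 6 tick 0 v(1,): F3->B3 leap 6st

(1, 2, R4, (0, 1))
(3, 2, R7, (1,))
(3, 3, R7, (1,))
(6, 0, R7, (1,))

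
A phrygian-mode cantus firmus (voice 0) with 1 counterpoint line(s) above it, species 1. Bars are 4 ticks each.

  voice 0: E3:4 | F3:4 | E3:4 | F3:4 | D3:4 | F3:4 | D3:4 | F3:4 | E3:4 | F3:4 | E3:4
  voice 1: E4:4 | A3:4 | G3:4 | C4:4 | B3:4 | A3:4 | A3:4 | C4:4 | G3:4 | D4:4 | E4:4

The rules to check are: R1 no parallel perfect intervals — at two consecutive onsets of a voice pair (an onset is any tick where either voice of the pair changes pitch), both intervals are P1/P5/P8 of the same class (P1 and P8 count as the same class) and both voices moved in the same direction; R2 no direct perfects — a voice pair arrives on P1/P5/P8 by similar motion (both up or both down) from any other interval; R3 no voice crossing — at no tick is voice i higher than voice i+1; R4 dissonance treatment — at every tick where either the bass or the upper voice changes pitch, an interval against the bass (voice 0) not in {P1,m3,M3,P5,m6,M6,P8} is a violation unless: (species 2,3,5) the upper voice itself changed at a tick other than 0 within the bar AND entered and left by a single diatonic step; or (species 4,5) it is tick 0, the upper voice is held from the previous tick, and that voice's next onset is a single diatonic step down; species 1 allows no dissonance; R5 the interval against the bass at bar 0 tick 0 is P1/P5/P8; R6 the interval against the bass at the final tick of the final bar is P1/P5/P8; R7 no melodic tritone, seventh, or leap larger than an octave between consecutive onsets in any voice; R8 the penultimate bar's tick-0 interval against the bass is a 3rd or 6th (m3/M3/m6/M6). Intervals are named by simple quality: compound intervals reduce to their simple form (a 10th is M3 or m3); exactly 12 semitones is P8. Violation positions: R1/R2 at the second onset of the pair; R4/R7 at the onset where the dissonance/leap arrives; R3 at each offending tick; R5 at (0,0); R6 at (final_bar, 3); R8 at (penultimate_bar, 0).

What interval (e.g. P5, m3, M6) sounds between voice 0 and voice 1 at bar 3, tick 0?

voice 0=F3 voice 1=C4 -> P5

P5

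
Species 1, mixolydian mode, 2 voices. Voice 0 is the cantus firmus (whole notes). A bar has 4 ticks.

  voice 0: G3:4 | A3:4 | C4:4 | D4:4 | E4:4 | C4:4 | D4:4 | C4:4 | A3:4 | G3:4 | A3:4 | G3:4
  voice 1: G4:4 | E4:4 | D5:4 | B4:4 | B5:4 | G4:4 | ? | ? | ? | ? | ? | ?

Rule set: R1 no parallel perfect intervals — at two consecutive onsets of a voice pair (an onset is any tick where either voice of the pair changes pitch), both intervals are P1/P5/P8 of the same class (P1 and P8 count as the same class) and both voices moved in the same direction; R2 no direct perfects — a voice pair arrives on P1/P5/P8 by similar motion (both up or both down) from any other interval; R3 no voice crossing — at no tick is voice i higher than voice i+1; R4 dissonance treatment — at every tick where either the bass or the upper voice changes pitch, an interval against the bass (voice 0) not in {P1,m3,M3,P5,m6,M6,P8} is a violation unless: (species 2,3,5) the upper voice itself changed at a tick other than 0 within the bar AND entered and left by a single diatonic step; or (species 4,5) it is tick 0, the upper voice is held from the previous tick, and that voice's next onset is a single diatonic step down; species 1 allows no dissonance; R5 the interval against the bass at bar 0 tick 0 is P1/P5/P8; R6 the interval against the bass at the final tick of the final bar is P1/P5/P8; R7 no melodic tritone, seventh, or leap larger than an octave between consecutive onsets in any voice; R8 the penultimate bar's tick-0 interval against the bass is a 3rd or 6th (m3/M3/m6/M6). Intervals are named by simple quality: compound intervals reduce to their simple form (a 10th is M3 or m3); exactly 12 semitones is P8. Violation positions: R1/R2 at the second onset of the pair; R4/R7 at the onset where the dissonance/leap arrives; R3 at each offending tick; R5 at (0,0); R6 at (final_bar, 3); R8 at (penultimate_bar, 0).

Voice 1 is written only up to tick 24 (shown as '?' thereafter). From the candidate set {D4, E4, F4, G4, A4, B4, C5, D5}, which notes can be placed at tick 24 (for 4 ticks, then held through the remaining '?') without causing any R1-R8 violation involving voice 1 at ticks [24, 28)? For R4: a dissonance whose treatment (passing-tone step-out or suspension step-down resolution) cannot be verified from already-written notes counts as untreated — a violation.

{B4, D4, F4}

D4: legal
E4: violates R4
F4: legal
G4: violates R4
A4: violates R1
B4: legal
C5: violates R4
D5: violates R2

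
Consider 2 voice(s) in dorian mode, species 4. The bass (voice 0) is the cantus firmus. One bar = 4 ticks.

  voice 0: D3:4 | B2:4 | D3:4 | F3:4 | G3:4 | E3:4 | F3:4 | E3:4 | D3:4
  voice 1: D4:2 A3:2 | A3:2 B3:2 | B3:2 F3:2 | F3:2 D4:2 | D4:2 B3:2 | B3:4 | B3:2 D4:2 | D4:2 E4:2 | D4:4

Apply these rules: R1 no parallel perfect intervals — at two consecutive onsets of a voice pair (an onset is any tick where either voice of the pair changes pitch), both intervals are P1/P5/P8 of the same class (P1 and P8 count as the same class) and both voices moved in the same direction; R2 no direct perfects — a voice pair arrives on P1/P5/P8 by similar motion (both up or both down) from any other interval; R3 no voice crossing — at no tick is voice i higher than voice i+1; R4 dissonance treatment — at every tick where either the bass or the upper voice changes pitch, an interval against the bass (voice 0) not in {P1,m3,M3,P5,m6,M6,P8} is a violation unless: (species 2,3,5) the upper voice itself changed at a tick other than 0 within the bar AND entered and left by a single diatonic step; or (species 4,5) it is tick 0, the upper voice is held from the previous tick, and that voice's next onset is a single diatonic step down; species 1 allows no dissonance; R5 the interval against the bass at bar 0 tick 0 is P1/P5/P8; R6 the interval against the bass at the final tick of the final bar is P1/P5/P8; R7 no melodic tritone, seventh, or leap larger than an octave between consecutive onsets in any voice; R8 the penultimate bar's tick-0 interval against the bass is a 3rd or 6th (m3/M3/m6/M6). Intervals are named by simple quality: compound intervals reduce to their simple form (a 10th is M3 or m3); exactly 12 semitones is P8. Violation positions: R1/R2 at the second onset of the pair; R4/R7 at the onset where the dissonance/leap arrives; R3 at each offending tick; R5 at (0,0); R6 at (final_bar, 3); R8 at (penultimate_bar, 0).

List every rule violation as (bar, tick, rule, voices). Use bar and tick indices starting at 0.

bar 0: v0=D3 v1=D4 downbeat P8
bar 1: v0=B2 v1=A3 downbeat m7
bar 2: v0=D3 v1=B3 downbeat M6
bar 3: v0=F3 v1=F3 downbeat P1
bar 4: v0=G3 v1=D4 downbeat P5
bar 5: v0=E3 v1=B3 downbeat P5
bar 6: v0=F3 v1=B3 downbeat TT
bar 7: v0=E3 v1=D4 downbeat m7
bar 8: v0=D3 v1=D4 downbeat P8
  -> R4 @ bar 1 tick 0 v(0, 1): B2/A3 m7 untreated
  -> R7 @ bar 2 tick 2 v(1,): B3->F3 leap 6st
  -> R4 @ bar 6 tick 0 v(0, 1): F3/B3 TT untreated
  -> R4 @ bar 7 tick 0 v(0, 1): E3/D4 m7 untreated
  -> R8 @ bar 7 tick 0 v(0, 1): penult m7 not 3rd/6th
  -> R1 @ bar 8 tick 0 v(0, 1): E3/E4 P8 -> D3/D4 P8 similar

(1, 0, R4, (0, 1))
(2, 2, R7, (1,))
(6, 0, R4, (0, 1))
(7, 0, R4, (0, 1))
(7, 0, R8, (0, 1))
(8, 0, R1, (0, 1))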